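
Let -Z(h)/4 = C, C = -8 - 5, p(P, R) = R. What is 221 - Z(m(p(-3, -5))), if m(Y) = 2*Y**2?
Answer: 169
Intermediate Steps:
C = -13
Z(h) = 52 (Z(h) = -4*(-13) = 52)
221 - Z(m(p(-3, -5))) = 221 - 1*52 = 221 - 52 = 169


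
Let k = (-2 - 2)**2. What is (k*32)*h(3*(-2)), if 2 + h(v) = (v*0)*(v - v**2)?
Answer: -1024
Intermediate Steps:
k = 16 (k = (-4)**2 = 16)
h(v) = -2 (h(v) = -2 + (v*0)*(v - v**2) = -2 + 0*(v - v**2) = -2 + 0 = -2)
(k*32)*h(3*(-2)) = (16*32)*(-2) = 512*(-2) = -1024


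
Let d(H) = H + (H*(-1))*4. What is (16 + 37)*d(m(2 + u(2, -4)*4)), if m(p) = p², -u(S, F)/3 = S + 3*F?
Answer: -2366556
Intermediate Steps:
u(S, F) = -9*F - 3*S (u(S, F) = -3*(S + 3*F) = -9*F - 3*S)
d(H) = -3*H (d(H) = H - H*4 = H - 4*H = -3*H)
(16 + 37)*d(m(2 + u(2, -4)*4)) = (16 + 37)*(-3*(2 + (-9*(-4) - 3*2)*4)²) = 53*(-3*(2 + (36 - 6)*4)²) = 53*(-3*(2 + 30*4)²) = 53*(-3*(2 + 120)²) = 53*(-3*122²) = 53*(-3*14884) = 53*(-44652) = -2366556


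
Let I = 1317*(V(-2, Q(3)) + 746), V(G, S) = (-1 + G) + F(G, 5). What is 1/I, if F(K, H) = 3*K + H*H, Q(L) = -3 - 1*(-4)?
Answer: 1/1003554 ≈ 9.9646e-7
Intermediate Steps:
Q(L) = 1 (Q(L) = -3 + 4 = 1)
F(K, H) = H² + 3*K (F(K, H) = 3*K + H² = H² + 3*K)
V(G, S) = 24 + 4*G (V(G, S) = (-1 + G) + (5² + 3*G) = (-1 + G) + (25 + 3*G) = 24 + 4*G)
I = 1003554 (I = 1317*((24 + 4*(-2)) + 746) = 1317*((24 - 8) + 746) = 1317*(16 + 746) = 1317*762 = 1003554)
1/I = 1/1003554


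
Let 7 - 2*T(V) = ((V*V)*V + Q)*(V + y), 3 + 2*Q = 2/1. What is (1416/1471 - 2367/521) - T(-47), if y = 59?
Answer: -954843604841/1532782 ≈ -6.2295e+5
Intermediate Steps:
Q = -½ (Q = -3/2 + (2/1)/2 = -3/2 + (2*1)/2 = -3/2 + (½)*2 = -3/2 + 1 = -½ ≈ -0.50000)
T(V) = 7/2 - (59 + V)*(-½ + V³)/2 (T(V) = 7/2 - ((V*V)*V - ½)*(V + 59)/2 = 7/2 - (V²*V - ½)*(59 + V)/2 = 7/2 - (V³ - ½)*(59 + V)/2 = 7/2 - (-½ + V³)*(59 + V)/2 = 7/2 - (59 + V)*(-½ + V³)/2)
(1416/1471 - 2367/521) - T(-47) = (1416/1471 - 2367/521) - (73/4 - 59/2*(-47)³ - ½*(-47)⁴ + (¼)*(-47)) = (1416*(1/1471) - 2367*1/521) - (73/4 - 59/2*(-103823) - ½*4879681 - 47/4) = (1416/1471 - 2367/521) - (73/4 + 6125557/2 - 4879681/2 - 47/4) = -2744121/766391 - 1*1245889/2 = -2744121/766391 - 1245889/2 = -954843604841/1532782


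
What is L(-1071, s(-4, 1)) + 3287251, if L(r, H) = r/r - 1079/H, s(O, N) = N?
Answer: 3286173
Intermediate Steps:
L(r, H) = 1 - 1079/H
L(-1071, s(-4, 1)) + 3287251 = (-1079 + 1)/1 + 3287251 = 1*(-1078) + 3287251 = -1078 + 3287251 = 3286173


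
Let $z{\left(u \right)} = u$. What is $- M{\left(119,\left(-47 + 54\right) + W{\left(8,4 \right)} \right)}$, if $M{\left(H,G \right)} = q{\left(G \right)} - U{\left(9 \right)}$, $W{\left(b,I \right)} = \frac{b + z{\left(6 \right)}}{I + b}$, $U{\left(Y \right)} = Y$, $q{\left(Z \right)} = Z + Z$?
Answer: $- \frac{22}{3} \approx -7.3333$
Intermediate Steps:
$q{\left(Z \right)} = 2 Z$
$W{\left(b,I \right)} = \frac{6 + b}{I + b}$ ($W{\left(b,I \right)} = \frac{b + 6}{I + b} = \frac{6 + b}{I + b}$)
$M{\left(H,G \right)} = -9 + 2 G$ ($M{\left(H,G \right)} = 2 G - 9 = -9 + 2 G$)
$- M{\left(119,\left(-47 + 54\right) + W{\left(8,4 \right)} \right)} = - (-9 + 2 \left(\left(-47 + 54\right) + \frac{6 + 8}{4 + 8}\right)) = - (-9 + 2 \left(7 + \frac{1}{12} \cdot 14\right)) = - (-9 + 2 \left(7 + \frac{7}{6}\right)) = - (-9 + 2 \cdot \frac{49}{6}) = - (-9 + \frac{49}{3}) = \left(-1\right) \frac{22}{3} = - \frac{22}{3}$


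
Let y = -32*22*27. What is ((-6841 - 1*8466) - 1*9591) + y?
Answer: -43906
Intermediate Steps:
y = -19008 (y = -704*27 = -19008)
((-6841 - 1*8466) - 1*9591) + y = ((-6841 - 1*8466) - 1*9591) - 19008 = ((-6841 - 8466) - 9591) - 19008 = (-15307 - 9591) - 19008 = -24898 - 19008 = -43906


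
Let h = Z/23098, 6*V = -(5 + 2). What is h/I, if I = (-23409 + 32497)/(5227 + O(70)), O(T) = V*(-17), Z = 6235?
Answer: 196284035/1259487744 ≈ 0.15584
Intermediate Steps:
V = -7/6 (V = (-(5 + 2))/6 = (-1*7)/6 = (⅙)*(-7) = -7/6 ≈ -1.1667)
O(T) = 119/6 (O(T) = -7/6*(-17) = 119/6)
h = 6235/23098 ≈ 0.26994
I = 54528/31481 (I = (-23409 + 32497)/(5227 + 119/6) = 9088/(31481/6) = 9088*(6/31481) = 54528/31481 ≈ 1.7321)
h/I = 6235/(23098*(54528/31481)) = (6235/23098)*(31481/54528) = 196284035/1259487744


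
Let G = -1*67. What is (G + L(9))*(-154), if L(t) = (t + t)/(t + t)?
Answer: 10164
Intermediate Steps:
G = -67
L(t) = 1 (L(t) = (2*t)/((2*t)) = (2*t)*(1/(2*t)) = 1)
(G + L(9))*(-154) = (-67 + 1)*(-154) = -66*(-154) = 10164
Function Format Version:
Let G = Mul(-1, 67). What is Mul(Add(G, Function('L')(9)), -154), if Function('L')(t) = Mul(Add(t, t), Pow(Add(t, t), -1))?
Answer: 10164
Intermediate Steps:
G = -67
Function('L')(t) = 1 (Function('L')(t) = Mul(Mul(2, t), Pow(Mul(2, t), -1)) = Mul(Mul(2, t), Mul(Rational(1, 2), Pow(t, -1))) = 1)
Mul(Add(G, Function('L')(9)), -154) = Mul(Add(-67, 1), -154) = Mul(-66, -154) = 10164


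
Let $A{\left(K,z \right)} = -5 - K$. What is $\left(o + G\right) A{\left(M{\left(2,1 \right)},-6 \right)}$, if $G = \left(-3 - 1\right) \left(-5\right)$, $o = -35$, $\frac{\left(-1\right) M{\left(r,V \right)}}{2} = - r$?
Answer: $135$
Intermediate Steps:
$M{\left(r,V \right)} = 2 r$ ($M{\left(r,V \right)} = - 2 \left(- r\right) = 2 r$)
$G = 20$ ($G = \left(-4\right) \left(-5\right) = 20$)
$\left(o + G\right) A{\left(M{\left(2,1 \right)},-6 \right)} = \left(-35 + 20\right) \left(-5 - 2 \cdot 2\right) = - 15 \left(-5 - 4\right) = \left(-15\right) \left(-9\right) = 135$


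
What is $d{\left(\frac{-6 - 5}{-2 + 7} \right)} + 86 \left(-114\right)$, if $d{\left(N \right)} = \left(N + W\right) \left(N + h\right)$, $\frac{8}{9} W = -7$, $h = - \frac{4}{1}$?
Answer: $- \frac{1948307}{200} \approx -9741.5$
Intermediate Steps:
$h = -4$ ($h = \left(-4\right) 1 = -4$)
$W = - \frac{63}{8}$ ($W = \frac{9}{8} \left(-7\right) = - \frac{63}{8} \approx -7.875$)
$d{\left(N \right)} = \left(-4 + N\right) \left(- \frac{63}{8} + N\right)$ ($d{\left(N \right)} = \left(N - \frac{63}{8}\right) \left(N - 4\right) = \left(- \frac{63}{8} + N\right) \left(-4 + N\right) = \left(-4 + N\right) \left(- \frac{63}{8} + N\right)$)
$d{\left(\frac{-6 - 5}{-2 + 7} \right)} + 86 \left(-114\right) = \left(\frac{63}{2} + \left(\frac{-6 - 5}{-2 + 7}\right)^{2} - \frac{95 \frac{-6 - 5}{-2 + 7}}{8}\right) + 86 \left(-114\right) = \left(\frac{63}{2} + \left(- \frac{11}{5}\right)^{2} - \frac{95 \left(- \frac{11}{5}\right)}{8}\right) - 9804 = \left(\frac{63}{2} + \left(\left(-11\right) \frac{1}{5}\right)^{2} - \frac{95 \left(\left(-11\right) \frac{1}{5}\right)}{8}\right) - 9804 = \left(\frac{63}{2} + \left(- \frac{11}{5}\right)^{2} - - \frac{209}{8}\right) - 9804 = \left(\frac{63}{2} + \frac{121}{25} + \frac{209}{8}\right) - 9804 = \frac{12493}{200} - 9804 = - \frac{1948307}{200}$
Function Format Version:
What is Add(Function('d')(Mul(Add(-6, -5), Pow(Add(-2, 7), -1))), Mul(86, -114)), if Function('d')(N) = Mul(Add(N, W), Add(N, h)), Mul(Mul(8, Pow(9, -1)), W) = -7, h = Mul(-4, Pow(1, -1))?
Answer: Rational(-1948307, 200) ≈ -9741.5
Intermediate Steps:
h = -4 (h = Mul(-4, 1) = -4)
W = Rational(-63, 8) (W = Mul(Rational(9, 8), -7) = Rational(-63, 8) ≈ -7.8750)
Function('d')(N) = Mul(Add(-4, N), Add(Rational(-63, 8), N)) (Function('d')(N) = Mul(Add(N, Rational(-63, 8)), Add(N, -4)) = Mul(Add(Rational(-63, 8), N), Add(-4, N)) = Mul(Add(-4, N), Add(Rational(-63, 8), N)))
Add(Function('d')(Mul(Add(-6, -5), Pow(Add(-2, 7), -1))), Mul(86, -114)) = Add(Add(Rational(63, 2), Pow(Mul(Add(-6, -5), Pow(Add(-2, 7), -1)), 2), Mul(Rational(-95, 8), Mul(Add(-6, -5), Pow(Add(-2, 7), -1)))), Mul(86, -114)) = Add(Add(Rational(63, 2), Pow(Mul(-11, Pow(5, -1)), 2), Mul(Rational(-95, 8), Mul(-11, Pow(5, -1)))), -9804) = Add(Add(Rational(63, 2), Pow(Mul(-11, Rational(1, 5)), 2), Mul(Rational(-95, 8), Mul(-11, Rational(1, 5)))), -9804) = Add(Add(Rational(63, 2), Pow(Rational(-11, 5), 2), Mul(Rational(-95, 8), Rational(-11, 5))), -9804) = Add(Add(Rational(63, 2), Rational(121, 25), Rational(209, 8)), -9804) = Add(Rational(12493, 200), -9804) = Rational(-1948307, 200)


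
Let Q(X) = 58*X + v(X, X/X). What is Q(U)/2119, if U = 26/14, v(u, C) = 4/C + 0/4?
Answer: 782/14833 ≈ 0.052720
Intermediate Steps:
v(u, C) = 4/C (v(u, C) = 4/C + 0*(¼) = 4/C + 0 = 4/C)
U = 13/7 (U = 26*(1/14) = 13/7 ≈ 1.8571)
Q(X) = 4 + 58*X (Q(X) = 58*X + 4/((X/X)) = 58*X + 4/1 = 58*X + 4*1 = 58*X + 4 = 4 + 58*X)
Q(U)/2119 = (4 + 58*(13/7))/2119 = (4 + 754/7)*(1/2119) = (782/7)*(1/2119) = 782/14833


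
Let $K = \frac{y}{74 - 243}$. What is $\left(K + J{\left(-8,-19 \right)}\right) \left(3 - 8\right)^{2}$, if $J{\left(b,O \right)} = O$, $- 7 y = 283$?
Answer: $- \frac{554850}{1183} \approx -469.02$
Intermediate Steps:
$y = - \frac{283}{7}$ ($y = \left(- \frac{1}{7}\right) 283 = - \frac{283}{7} \approx -40.429$)
$K = \frac{283}{1183}$ ($K = - \frac{283}{7 \left(74 - 243\right)} = - \frac{283}{7 \left(-169\right)} = \left(- \frac{283}{7}\right) \left(- \frac{1}{169}\right) = \frac{283}{1183} \approx 0.23922$)
$\left(K + J{\left(-8,-19 \right)}\right) \left(3 - 8\right)^{2} = \left(\frac{283}{1183} - 19\right) \left(3 - 8\right)^{2} = - \frac{22194 \left(-5\right)^{2}}{1183} = \left(- \frac{22194}{1183}\right) 25 = - \frac{554850}{1183}$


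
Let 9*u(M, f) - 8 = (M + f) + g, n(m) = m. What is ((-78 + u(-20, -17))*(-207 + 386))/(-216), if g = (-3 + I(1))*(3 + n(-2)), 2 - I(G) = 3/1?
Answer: 43855/648 ≈ 67.677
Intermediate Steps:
I(G) = -1 (I(G) = 2 - 3/1 = 2 - 3 = -1)
g = -4 (g = (-3 - 1)*(3 - 2) = -4*1 = -4)
u(M, f) = 4/9 + M/9 + f/9 (u(M, f) = 8/9 + ((M + f) - 4)/9 = 8/9 + (-4 + M + f)/9 = 8/9 + (-4/9 + M/9 + f/9) = 4/9 + M/9 + f/9)
((-78 + u(-20, -17))*(-207 + 386))/(-216) = ((-78 + (4/9 + (⅑)*(-20) + (⅑)*(-17)))*(-207 + 386))/(-216) = ((-78 + (4/9 - 20/9 - 17/9))*179)*(-1/216) = ((-78 - 11/3)*179)*(-1/216) = -245/3*179*(-1/216) = -43855/3*(-1/216) = 43855/648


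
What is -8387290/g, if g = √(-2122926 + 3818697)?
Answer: -8387290*√188419/565257 ≈ -6440.8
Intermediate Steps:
g = 3*√188419 (g = √1695771 = 3*√188419 ≈ 1302.2)
-8387290/g = -8387290*√188419/565257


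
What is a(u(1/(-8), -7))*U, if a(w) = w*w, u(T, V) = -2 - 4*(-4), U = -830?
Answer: -162680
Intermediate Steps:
u(T, V) = 14 (u(T, V) = -2 + 16 = 14)
a(w) = w²
a(u(1/(-8), -7))*U = 14²*(-830) = 196*(-830) = -162680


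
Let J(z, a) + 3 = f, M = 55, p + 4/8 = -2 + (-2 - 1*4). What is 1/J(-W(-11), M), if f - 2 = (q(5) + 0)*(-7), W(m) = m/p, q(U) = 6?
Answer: -1/43 ≈ -0.023256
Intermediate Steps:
p = -17/2 (p = -½ + (-2 + (-2 - 1*4)) = -½ + (-2 + (-2 - 4)) = -½ + (-2 - 6) = -½ - 8 = -17/2 ≈ -8.5000)
W(m) = -2*m/17 (W(m) = m/(-17/2) = m*(-2/17) = -2*m/17)
f = -40 (f = 2 + (6 + 0)*(-7) = 2 + 6*(-7) = 2 - 42 = -40)
J(z, a) = -43 (J(z, a) = -3 - 40 = -43)
1/J(-W(-11), M) = 1/(-43) = -1/43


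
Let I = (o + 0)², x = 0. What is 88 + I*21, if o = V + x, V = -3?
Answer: 277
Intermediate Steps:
o = -3 (o = -3 + 0 = -3)
I = 9 (I = (-3 + 0)² = (-3)² = 9)
88 + I*21 = 88 + 9*21 = 88 + 189 = 277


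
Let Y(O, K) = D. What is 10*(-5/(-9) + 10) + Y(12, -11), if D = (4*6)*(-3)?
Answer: 302/9 ≈ 33.556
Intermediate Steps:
D = -72 (D = 24*(-3) = -72)
Y(O, K) = -72
10*(-5/(-9) + 10) + Y(12, -11) = 10*(-5/(-9) + 10) - 72 = 10*(-5*(-⅑) + 10) - 72 = 10*(5/9 + 10) - 72 = 10*(95/9) - 72 = 950/9 - 72 = 302/9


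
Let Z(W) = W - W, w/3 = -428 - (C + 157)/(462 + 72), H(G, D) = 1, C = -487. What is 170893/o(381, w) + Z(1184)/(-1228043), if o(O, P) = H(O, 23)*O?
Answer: 170893/381 ≈ 448.54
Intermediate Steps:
w = -114111/89 (w = 3*(-428 - (-487 + 157)/(462 + 72)) = 3*(-428 - (-330)/534) = 3*(-428 - 1*(-55/89)) = 3*(-428 + 55/89) = 3*(-38037/89) = -114111/89 ≈ -1282.1)
Z(W) = 0
o(O, P) = O (o(O, P) = 1*O = O)
170893/o(381, w) + Z(1184)/(-1228043) = 170893/381 + 0/(-1228043) = 170893*(1/381) + 0*(-1/1228043) = 170893/381 + 0 = 170893/381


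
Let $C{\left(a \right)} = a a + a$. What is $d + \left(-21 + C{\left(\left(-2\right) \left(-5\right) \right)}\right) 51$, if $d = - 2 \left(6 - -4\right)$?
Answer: $4519$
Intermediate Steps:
$C{\left(a \right)} = a + a^{2}$ ($C{\left(a \right)} = a^{2} + a = a + a^{2}$)
$d = -20$ ($d = - 2 \left(6 + 4\right) = \left(-2\right) 10 = -20$)
$d + \left(-21 + C{\left(\left(-2\right) \left(-5\right) \right)}\right) 51 = -20 + \left(-21 + \left(-2\right) \left(-5\right) \left(1 - -10\right)\right) 51 = -20 + \left(-21 + 10 \left(1 + 10\right)\right) 51 = -20 + \left(-21 + 10 \cdot 11\right) 51 = -20 + \left(-21 + 110\right) 51 = -20 + 89 \cdot 51 = -20 + 4539 = 4519$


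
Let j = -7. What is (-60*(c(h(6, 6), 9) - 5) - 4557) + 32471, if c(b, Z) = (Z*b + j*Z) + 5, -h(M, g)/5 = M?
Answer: 47894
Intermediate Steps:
h(M, g) = -5*M
c(b, Z) = 5 - 7*Z + Z*b (c(b, Z) = (Z*b - 7*Z) + 5 = (-7*Z + Z*b) + 5 = 5 - 7*Z + Z*b)
(-60*(c(h(6, 6), 9) - 5) - 4557) + 32471 = (-60*((5 - 7*9 + 9*(-5*6)) - 5) - 4557) + 32471 = (-60*((5 - 63 + 9*(-30)) - 5) - 4557) + 32471 = (-60*((5 - 63 - 270) - 5) - 4557) + 32471 = (-60*(-328 - 5) - 4557) + 32471 = (-60*(-333) - 4557) + 32471 = (19980 - 4557) + 32471 = 15423 + 32471 = 47894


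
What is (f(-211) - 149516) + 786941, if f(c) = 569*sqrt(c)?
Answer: 637425 + 569*I*sqrt(211) ≈ 6.3743e+5 + 8265.2*I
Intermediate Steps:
(f(-211) - 149516) + 786941 = (569*sqrt(-211) - 149516) + 786941 = (569*(I*sqrt(211)) - 149516) + 786941 = (569*I*sqrt(211) - 149516) + 786941 = (-149516 + 569*I*sqrt(211)) + 786941 = 637425 + 569*I*sqrt(211)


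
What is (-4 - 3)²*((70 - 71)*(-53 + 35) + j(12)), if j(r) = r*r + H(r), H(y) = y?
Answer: 8526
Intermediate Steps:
j(r) = r + r² (j(r) = r*r + r = r² + r = r + r²)
(-4 - 3)²*((70 - 71)*(-53 + 35) + j(12)) = (-4 - 3)²*((70 - 71)*(-53 + 35) + 12*(1 + 12)) = (-7)²*(-1*(-18) + 12*13) = 49*(18 + 156) = 49*174 = 8526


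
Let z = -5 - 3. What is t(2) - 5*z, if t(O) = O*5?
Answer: 50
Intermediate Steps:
z = -8
t(O) = 5*O
t(2) - 5*z = 5*2 - 5*(-8) = 10 + 40 = 50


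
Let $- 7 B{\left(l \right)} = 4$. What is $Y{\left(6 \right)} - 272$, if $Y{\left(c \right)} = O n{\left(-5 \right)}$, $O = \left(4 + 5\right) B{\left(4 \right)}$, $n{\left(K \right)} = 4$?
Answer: $- \frac{2048}{7} \approx -292.57$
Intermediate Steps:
$B{\left(l \right)} = - \frac{4}{7}$ ($B{\left(l \right)} = \left(- \frac{1}{7}\right) 4 = - \frac{4}{7}$)
$O = - \frac{36}{7}$ ($O = \left(4 + 5\right) \left(- \frac{4}{7}\right) = 9 \left(- \frac{4}{7}\right) = - \frac{36}{7} \approx -5.1429$)
$Y{\left(c \right)} = - \frac{144}{7}$ ($Y{\left(c \right)} = \left(- \frac{36}{7}\right) 4 = - \frac{144}{7}$)
$Y{\left(6 \right)} - 272 = - \frac{144}{7} - 272 = - \frac{2048}{7}$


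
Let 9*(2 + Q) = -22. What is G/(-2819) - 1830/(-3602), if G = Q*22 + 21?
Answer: 24458956/45693171 ≈ 0.53529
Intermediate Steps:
Q = -40/9 (Q = -2 + (⅑)*(-22) = -2 - 22/9 = -40/9 ≈ -4.4444)
G = -691/9 (G = -40/9*22 + 21 = -880/9 + 21 = -691/9 ≈ -76.778)
G/(-2819) - 1830/(-3602) = -691/9/(-2819) - 1830/(-3602) = -691/9*(-1/2819) - 1830*(-1/3602) = 691/25371 + 915/1801 = 24458956/45693171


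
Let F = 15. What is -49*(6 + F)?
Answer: -1029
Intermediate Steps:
-49*(6 + F) = -49*(6 + 15) = -49*21 = -1029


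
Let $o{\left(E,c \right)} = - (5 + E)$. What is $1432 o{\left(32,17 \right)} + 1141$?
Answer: $-51843$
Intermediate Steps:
$o{\left(E,c \right)} = -5 - E$
$1432 o{\left(32,17 \right)} + 1141 = 1432 \left(-5 - 32\right) + 1141 = 1432 \left(-37\right) + 1141 = -52984 + 1141 = -51843$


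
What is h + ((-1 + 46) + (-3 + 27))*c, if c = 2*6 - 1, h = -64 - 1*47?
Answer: 648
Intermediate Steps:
h = -111 (h = -64 - 47 = -111)
c = 11 (c = 12 - 1 = 11)
h + ((-1 + 46) + (-3 + 27))*c = -111 + ((-1 + 46) + (-3 + 27))*11 = -111 + (45 + 24)*11 = -111 + 69*11 = -111 + 759 = 648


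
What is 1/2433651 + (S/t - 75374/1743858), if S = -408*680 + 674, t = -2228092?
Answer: 3359100091655477/41473213580287962 ≈ 0.080994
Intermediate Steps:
S = -276766 (S = -277440 + 674 = -276766)
1/2433651 + (S/t - 75374/1743858) = 1/2433651 + (-276766/(-2228092) - 75374/1743858) = 1/2433651 + (-276766*(-1/2228092) - 75374*1/1743858) = 1/2433651 + (138383/1114046 - 37687/871929) = 1/2433651 + 4140794695/51124684986 = 3359100091655477/41473213580287962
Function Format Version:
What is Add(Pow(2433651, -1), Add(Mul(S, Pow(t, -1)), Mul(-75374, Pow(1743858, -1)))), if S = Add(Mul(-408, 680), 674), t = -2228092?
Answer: Rational(3359100091655477, 41473213580287962) ≈ 0.080994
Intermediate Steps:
S = -276766 (S = Add(-277440, 674) = -276766)
Add(Pow(2433651, -1), Add(Mul(S, Pow(t, -1)), Mul(-75374, Pow(1743858, -1)))) = Add(Pow(2433651, -1), Add(Mul(-276766, Pow(-2228092, -1)), Mul(-75374, Pow(1743858, -1)))) = Add(Rational(1, 2433651), Add(Mul(-276766, Rational(-1, 2228092)), Mul(-75374, Rational(1, 1743858)))) = Add(Rational(1, 2433651), Add(Rational(138383, 1114046), Rational(-37687, 871929))) = Add(Rational(1, 2433651), Rational(4140794695, 51124684986)) = Rational(3359100091655477, 41473213580287962)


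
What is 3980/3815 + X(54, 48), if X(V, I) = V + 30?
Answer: 64888/763 ≈ 85.043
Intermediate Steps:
X(V, I) = 30 + V
3980/3815 + X(54, 48) = 3980/3815 + (30 + 54) = 3980*(1/3815) + 84 = 796/763 + 84 = 64888/763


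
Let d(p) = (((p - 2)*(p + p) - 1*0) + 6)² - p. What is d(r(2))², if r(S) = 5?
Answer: 1666681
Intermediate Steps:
d(p) = (6 + 2*p*(-2 + p))² - p (d(p) = (((-2 + p)*(2*p) + 0) + 6)² - p = ((2*p*(-2 + p) + 0) + 6)² - p = (2*p*(-2 + p) + 6)² - p = (6 + 2*p*(-2 + p))² - p)
d(r(2))² = (-1*5 + 4*(3 + 5² - 2*5)²)² = (-5 + 4*(3 + 25 - 10)²)² = (-5 + 4*18²)² = (-5 + 4*324)² = (-5 + 1296)² = 1291² = 1666681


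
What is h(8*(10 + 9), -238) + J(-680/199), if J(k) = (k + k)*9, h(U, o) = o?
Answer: -59602/199 ≈ -299.51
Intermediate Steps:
J(k) = 18*k (J(k) = (2*k)*9 = 18*k)
h(8*(10 + 9), -238) + J(-680/199) = -238 + 18*(-680/199) = -238 - 12240/199 = -59602/199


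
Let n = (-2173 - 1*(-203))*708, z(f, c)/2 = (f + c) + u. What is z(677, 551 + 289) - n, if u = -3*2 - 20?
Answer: 1397742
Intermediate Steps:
u = -26 (u = -6 - 20 = -26)
z(f, c) = -52 + 2*c + 2*f (z(f, c) = 2*((f + c) - 26) = 2*((c + f) - 26) = 2*(-26 + c + f) = -52 + 2*c + 2*f)
n = -1394760 (n = (-2173 + 203)*708 = -1970*708 = -1394760)
z(677, 551 + 289) - n = (-52 + 2*(551 + 289) + 2*677) - 1*(-1394760) = (-52 + 2*840 + 1354) + 1394760 = (-52 + 1680 + 1354) + 1394760 = 2982 + 1394760 = 1397742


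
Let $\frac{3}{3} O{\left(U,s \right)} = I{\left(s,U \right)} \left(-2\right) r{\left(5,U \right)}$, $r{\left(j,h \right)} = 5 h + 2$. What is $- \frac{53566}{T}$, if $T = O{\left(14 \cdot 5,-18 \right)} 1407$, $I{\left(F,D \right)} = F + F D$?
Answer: $- \frac{26783}{632947392} \approx -4.2315 \cdot 10^{-5}$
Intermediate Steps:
$r{\left(j,h \right)} = 2 + 5 h$
$I{\left(F,D \right)} = F + D F$
$O{\left(U,s \right)} = - 2 s \left(1 + U\right) \left(2 + 5 U\right)$ ($O{\left(U,s \right)} = s \left(1 + U\right) \left(-2\right) \left(2 + 5 U\right) = - 2 s \left(1 + U\right) \left(2 + 5 U\right)$)
$T = 1265894784$ ($T = \left(-2\right) \left(-18\right) \left(1 + 14 \cdot 5\right) \left(2 + 5 \cdot 14 \cdot 5\right) 1407 = \left(-2\right) \left(-18\right) \left(1 + 70\right) \left(2 + 5 \cdot 70\right) 1407 = \left(-2\right) \left(-18\right) 71 \left(2 + 350\right) 1407 = \left(-2\right) \left(-18\right) 71 \cdot 352 \cdot 1407 = 899712 \cdot 1407 = 1265894784$)
$- \frac{53566}{T} = - \frac{53566}{1265894784} = \left(-53566\right) \frac{1}{1265894784} = - \frac{26783}{632947392}$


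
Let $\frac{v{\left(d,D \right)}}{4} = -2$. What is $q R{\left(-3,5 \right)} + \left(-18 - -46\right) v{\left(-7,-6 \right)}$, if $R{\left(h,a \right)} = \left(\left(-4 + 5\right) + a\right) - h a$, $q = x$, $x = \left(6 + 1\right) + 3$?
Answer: $-14$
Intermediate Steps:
$x = 10$ ($x = 7 + 3 = 10$)
$q = 10$
$R{\left(h,a \right)} = 1 + a - a h$ ($R{\left(h,a \right)} = \left(1 + a\right) - a h = 1 + a - a h$)
$v{\left(d,D \right)} = -8$ ($v{\left(d,D \right)} = 4 \left(-2\right) = -8$)
$q R{\left(-3,5 \right)} + \left(-18 - -46\right) v{\left(-7,-6 \right)} = 10 \left(1 + 5 - 5 \left(-3\right)\right) + \left(-18 - -46\right) \left(-8\right) = 10 \left(1 + 5 + 15\right) + \left(-18 + 46\right) \left(-8\right) = 10 \cdot 21 + 28 \left(-8\right) = 210 - 224 = -14$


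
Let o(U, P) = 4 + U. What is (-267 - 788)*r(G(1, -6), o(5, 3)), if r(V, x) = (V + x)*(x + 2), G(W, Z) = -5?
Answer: -46420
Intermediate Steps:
r(V, x) = (2 + x)*(V + x) (r(V, x) = (V + x)*(2 + x) = (2 + x)*(V + x))
(-267 - 788)*r(G(1, -6), o(5, 3)) = (-267 - 788)*((4 + 5)**2 + 2*(-5) + 2*(4 + 5) - 5*(4 + 5)) = -1055*(9**2 - 10 + 2*9 - 5*9) = -1055*(81 - 10 + 18 - 45) = -1055*44 = -46420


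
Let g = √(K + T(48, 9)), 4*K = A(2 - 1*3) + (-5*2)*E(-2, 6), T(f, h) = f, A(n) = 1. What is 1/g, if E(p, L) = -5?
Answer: 2*√3/27 ≈ 0.12830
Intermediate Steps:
K = 51/4 (K = (1 - 5*2*(-5))/4 = (1 - 10*(-5))/4 = (1 + 50)/4 = (¼)*51 = 51/4 ≈ 12.750)
g = 9*√3/2 (g = √(51/4 + 48) = √(243/4) = 9*√3/2 ≈ 7.7942)
1/g = 1/(9*√3/2) = 2*√3/27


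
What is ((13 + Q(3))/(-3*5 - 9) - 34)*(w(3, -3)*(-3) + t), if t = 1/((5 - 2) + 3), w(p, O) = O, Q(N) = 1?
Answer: -22825/72 ≈ -317.01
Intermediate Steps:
t = ⅙ (t = 1/(3 + 3) = 1/6 = ⅙ ≈ 0.16667)
((13 + Q(3))/(-3*5 - 9) - 34)*(w(3, -3)*(-3) + t) = ((13 + 1)/(-3*5 - 9) - 34)*(-3*(-3) + ⅙) = (14/(-15 - 9) - 34)*(9 + ⅙) = (14/(-24) - 34)*(55/6) = (14*(-1/24) - 34)*(55/6) = (-7/12 - 34)*(55/6) = -415/12*55/6 = -22825/72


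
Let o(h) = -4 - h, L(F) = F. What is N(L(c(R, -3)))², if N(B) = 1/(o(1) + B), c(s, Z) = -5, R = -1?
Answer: 1/100 ≈ 0.010000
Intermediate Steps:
N(B) = 1/(-5 + B) (N(B) = 1/((-4 - 1*1) + B) = 1/((-4 - 1) + B) = 1/(-5 + B))
N(L(c(R, -3)))² = (1/(-5 - 5))² = (1/(-10))² = (-⅒)² = 1/100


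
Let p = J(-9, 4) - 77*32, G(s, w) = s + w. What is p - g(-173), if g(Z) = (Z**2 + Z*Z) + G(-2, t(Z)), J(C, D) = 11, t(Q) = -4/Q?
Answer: -10779461/173 ≈ -62309.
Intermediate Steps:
p = -2453 (p = 11 - 77*32 = 11 - 2464 = -2453)
g(Z) = -2 - 4/Z + 2*Z**2 (g(Z) = (Z**2 + Z*Z) + (-2 - 4/Z) = (Z**2 + Z**2) + (-2 - 4/Z) = 2*Z**2 + (-2 - 4/Z) = -2 - 4/Z + 2*Z**2)
p - g(-173) = -2453 - (-2 - 4/(-173) + 2*(-173)**2) = -2453 - (-2 - 4*(-1/173) + 2*29929) = -2453 - (-2 + 4/173 + 59858) = -2453 - 1*10355092/173 = -2453 - 10355092/173 = -10779461/173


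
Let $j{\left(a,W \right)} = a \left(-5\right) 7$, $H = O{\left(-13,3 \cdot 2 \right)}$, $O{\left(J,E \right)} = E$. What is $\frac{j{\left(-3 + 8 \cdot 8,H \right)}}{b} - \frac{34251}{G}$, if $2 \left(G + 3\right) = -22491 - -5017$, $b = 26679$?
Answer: $\frac{895122529}{233174460} \approx 3.8389$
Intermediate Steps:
$H = 6$ ($H = 3 \cdot 2 = 6$)
$G = -8740$ ($G = -3 + \frac{-22491 - -5017}{2} = -3 + \frac{-22491 + 5017}{2} = -3 + \frac{1}{2} \left(-17474\right) = -3 - 8737 = -8740$)
$j{\left(a,W \right)} = - 35 a$ ($j{\left(a,W \right)} = - 5 a 7 = - 35 a$)
$\frac{j{\left(-3 + 8 \cdot 8,H \right)}}{b} - \frac{34251}{G} = \frac{\left(-35\right) \left(-3 + 8 \cdot 8\right)}{26679} - \frac{34251}{-8740} = - 35 \left(-3 + 64\right) \frac{1}{26679} - - \frac{34251}{8740} = \left(-35\right) 61 \cdot \frac{1}{26679} + \frac{34251}{8740} = \left(-2135\right) \frac{1}{26679} + \frac{34251}{8740} = - \frac{2135}{26679} + \frac{34251}{8740} = \frac{895122529}{233174460}$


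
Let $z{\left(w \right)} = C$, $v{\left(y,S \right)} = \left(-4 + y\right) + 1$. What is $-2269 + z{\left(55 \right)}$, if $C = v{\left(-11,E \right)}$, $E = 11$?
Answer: $-2283$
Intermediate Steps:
$v{\left(y,S \right)} = -3 + y$
$C = -14$ ($C = -3 - 11 = -14$)
$z{\left(w \right)} = -14$
$-2269 + z{\left(55 \right)} = -2269 - 14 = -2283$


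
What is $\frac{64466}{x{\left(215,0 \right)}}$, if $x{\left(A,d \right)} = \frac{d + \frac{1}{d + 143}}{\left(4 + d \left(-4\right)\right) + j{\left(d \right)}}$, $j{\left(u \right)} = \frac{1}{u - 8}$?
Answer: $\frac{142888889}{4} \approx 3.5722 \cdot 10^{7}$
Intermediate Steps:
$j{\left(u \right)} = \frac{1}{-8 + u}$
$x{\left(A,d \right)} = \frac{d + \frac{1}{143 + d}}{4 + \frac{1}{-8 + d} - 4 d}$ ($x{\left(A,d \right)} = \frac{d + \frac{1}{d + 143}}{\left(4 + d \left(-4\right)\right) + \frac{1}{-8 + d}} = \frac{d + \frac{1}{143 + d}}{\left(4 - 4 d\right) + \frac{1}{-8 + d}} = \frac{d + \frac{1}{143 + d}}{4 + \frac{1}{-8 + d} - 4 d}$)
$\frac{64466}{x{\left(215,0 \right)}} = \frac{64466}{\frac{1}{143 + 0 + 4 \left(-8 + 0\right) \left(143 - 0^{2} - 0\right)} \left(-8 + 0\right) \left(1 + 0^{2} + 143 \cdot 0\right)} = \frac{64466}{\frac{1}{143 + 0 + 4 \left(-8\right) \left(143 - 0 + 0\right)} \left(-8\right) \left(1 + 0 + 0\right)} = \frac{64466}{\frac{1}{143 + 0 + 4 \left(-8\right) \left(143 + 0 + 0\right)} \left(-8\right) 1} = \frac{64466}{\frac{1}{143 + 0 + 4 \left(-8\right) 143} \left(-8\right) 1} = \frac{64466}{\frac{1}{143 + 0 - 4576} \left(-8\right) 1} = \frac{64466}{\frac{1}{-4433} \left(-8\right) 1} = \frac{64466}{\left(- \frac{1}{4433}\right) \left(-8\right) 1} = \frac{64466}{\frac{8}{4433}} = 64466 \cdot \frac{4433}{8} = \frac{142888889}{4}$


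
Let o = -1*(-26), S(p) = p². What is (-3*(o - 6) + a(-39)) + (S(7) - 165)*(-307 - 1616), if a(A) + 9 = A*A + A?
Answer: 224481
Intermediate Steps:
o = 26
a(A) = -9 + A + A² (a(A) = -9 + (A*A + A) = -9 + (A² + A) = -9 + (A + A²) = -9 + A + A²)
(-3*(o - 6) + a(-39)) + (S(7) - 165)*(-307 - 1616) = (-3*(26 - 6) + (-9 - 39 + (-39)²)) + (7² - 165)*(-307 - 1616) = (-3*20 + (-9 - 39 + 1521)) + (49 - 165)*(-1923) = (-60 + 1473) - 116*(-1923) = 1413 + 223068 = 224481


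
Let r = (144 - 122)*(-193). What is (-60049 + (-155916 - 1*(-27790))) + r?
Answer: -192421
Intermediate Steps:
r = -4246 (r = 22*(-193) = -4246)
(-60049 + (-155916 - 1*(-27790))) + r = (-60049 + (-155916 - 1*(-27790))) - 4246 = (-60049 + (-155916 + 27790)) - 4246 = (-60049 - 128126) - 4246 = -188175 - 4246 = -192421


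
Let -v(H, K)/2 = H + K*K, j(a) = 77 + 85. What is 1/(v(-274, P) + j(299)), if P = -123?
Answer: -1/29548 ≈ -3.3843e-5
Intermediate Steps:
j(a) = 162
v(H, K) = -2*H - 2*K**2 (v(H, K) = -2*(H + K*K) = -2*(H + K**2) = -2*H - 2*K**2)
1/(v(-274, P) + j(299)) = 1/((-2*(-274) - 2*(-123)**2) + 162) = 1/((548 - 2*15129) + 162) = 1/((548 - 30258) + 162) = 1/(-29710 + 162) = 1/(-29548) = -1/29548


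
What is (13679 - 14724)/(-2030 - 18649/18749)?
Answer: 19592705/38079119 ≈ 0.51453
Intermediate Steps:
(13679 - 14724)/(-2030 - 18649/18749) = -1045/(-2030 - 18649*1/18749) = -1045/(-2030 - 18649/18749) = -1045/(-38079119/18749) = -1045*(-18749/38079119) = 19592705/38079119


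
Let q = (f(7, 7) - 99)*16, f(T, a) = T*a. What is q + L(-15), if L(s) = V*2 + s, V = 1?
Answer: -813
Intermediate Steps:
L(s) = 2 + s (L(s) = 1*2 + s = 2 + s)
q = -800 (q = (7*7 - 99)*16 = (49 - 99)*16 = -50*16 = -800)
q + L(-15) = -800 + (2 - 15) = -800 - 13 = -813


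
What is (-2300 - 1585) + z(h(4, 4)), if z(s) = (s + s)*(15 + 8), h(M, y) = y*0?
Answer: -3885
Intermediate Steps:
h(M, y) = 0
z(s) = 46*s (z(s) = (2*s)*23 = 46*s)
(-2300 - 1585) + z(h(4, 4)) = (-2300 - 1585) + 46*0 = -3885 + 0 = -3885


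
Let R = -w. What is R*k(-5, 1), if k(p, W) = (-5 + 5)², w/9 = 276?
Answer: 0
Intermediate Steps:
w = 2484 (w = 9*276 = 2484)
k(p, W) = 0 (k(p, W) = 0² = 0)
R = -2484 (R = -1*2484 = -2484)
R*k(-5, 1) = -2484*0 = 0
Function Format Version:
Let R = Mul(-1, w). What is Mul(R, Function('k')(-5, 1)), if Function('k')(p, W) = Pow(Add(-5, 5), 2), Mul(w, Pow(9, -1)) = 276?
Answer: 0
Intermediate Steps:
w = 2484 (w = Mul(9, 276) = 2484)
Function('k')(p, W) = 0 (Function('k')(p, W) = Pow(0, 2) = 0)
R = -2484 (R = Mul(-1, 2484) = -2484)
Mul(R, Function('k')(-5, 1)) = Mul(-2484, 0) = 0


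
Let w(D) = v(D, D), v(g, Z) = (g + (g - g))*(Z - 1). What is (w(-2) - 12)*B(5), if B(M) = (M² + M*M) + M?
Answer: -330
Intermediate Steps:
v(g, Z) = g*(-1 + Z) (v(g, Z) = (g + 0)*(-1 + Z) = g*(-1 + Z))
B(M) = M + 2*M² (B(M) = (M² + M²) + M = 2*M² + M = M + 2*M²)
w(D) = D*(-1 + D)
(w(-2) - 12)*B(5) = (-2*(-1 - 2) - 12)*(5*(1 + 2*5)) = (-2*(-3) - 12)*(5*(1 + 10)) = (6 - 12)*(5*11) = -6*55 = -330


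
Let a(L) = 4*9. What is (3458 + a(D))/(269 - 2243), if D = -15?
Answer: -1747/987 ≈ -1.7700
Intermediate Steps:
a(L) = 36
(3458 + a(D))/(269 - 2243) = (3458 + 36)/(269 - 2243) = 3494/(-1974) = 3494*(-1/1974) = -1747/987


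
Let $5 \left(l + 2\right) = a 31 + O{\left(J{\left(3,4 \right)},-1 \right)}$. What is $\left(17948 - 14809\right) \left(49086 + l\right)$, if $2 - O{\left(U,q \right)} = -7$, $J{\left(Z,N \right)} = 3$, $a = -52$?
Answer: $\frac{765341563}{5} \approx 1.5307 \cdot 10^{8}$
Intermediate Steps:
$O{\left(U,q \right)} = 9$ ($O{\left(U,q \right)} = 2 - -7 = 2 + 7 = 9$)
$l = - \frac{1613}{5}$ ($l = -2 + \frac{\left(-52\right) 31 + 9}{5} = -2 + \frac{-1612 + 9}{5} = -2 + \frac{1}{5} \left(-1603\right) = -2 - \frac{1603}{5} = - \frac{1613}{5} \approx -322.6$)
$\left(17948 - 14809\right) \left(49086 + l\right) = \left(17948 - 14809\right) \left(49086 - \frac{1613}{5}\right) = 3139 \cdot \frac{243817}{5} = \frac{765341563}{5}$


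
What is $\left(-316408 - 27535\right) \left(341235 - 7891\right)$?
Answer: $-114651335392$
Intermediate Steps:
$\left(-316408 - 27535\right) \left(341235 - 7891\right) = \left(-343943\right) 333344 = -114651335392$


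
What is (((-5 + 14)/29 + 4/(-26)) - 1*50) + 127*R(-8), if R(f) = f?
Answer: -401823/377 ≈ -1065.8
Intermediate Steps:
(((-5 + 14)/29 + 4/(-26)) - 1*50) + 127*R(-8) = (((-5 + 14)/29 + 4/(-26)) - 1*50) + 127*(-8) = ((9*(1/29) + 4*(-1/26)) - 50) - 1016 = ((9/29 - 2/13) - 50) - 1016 = (59/377 - 50) - 1016 = -18791/377 - 1016 = -401823/377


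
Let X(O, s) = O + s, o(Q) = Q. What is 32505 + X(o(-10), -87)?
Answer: 32408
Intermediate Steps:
32505 + X(o(-10), -87) = 32505 + (-10 - 87) = 32505 - 97 = 32408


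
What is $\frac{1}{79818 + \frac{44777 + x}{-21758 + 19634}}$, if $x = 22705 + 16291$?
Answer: $\frac{2124}{169449659} \approx 1.2535 \cdot 10^{-5}$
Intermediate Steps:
$x = 38996$
$\frac{1}{79818 + \frac{44777 + x}{-21758 + 19634}} = \frac{1}{79818 + \frac{44777 + 38996}{-21758 + 19634}} = \frac{1}{79818 + \frac{83773}{-2124}} = \frac{1}{79818 + 83773 \left(- \frac{1}{2124}\right)} = \frac{1}{79818 - \frac{83773}{2124}} = \frac{1}{\frac{169449659}{2124}} = \frac{2124}{169449659}$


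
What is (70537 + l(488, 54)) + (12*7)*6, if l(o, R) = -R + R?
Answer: 71041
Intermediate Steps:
l(o, R) = 0
(70537 + l(488, 54)) + (12*7)*6 = (70537 + 0) + (12*7)*6 = 70537 + 84*6 = 70537 + 504 = 71041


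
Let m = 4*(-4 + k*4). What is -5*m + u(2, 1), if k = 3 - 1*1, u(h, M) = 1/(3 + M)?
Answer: -319/4 ≈ -79.750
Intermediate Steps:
k = 2 (k = 3 - 1 = 2)
m = 16 (m = 4*(-4 + 2*4) = 4*(-4 + 8) = 4*4 = 16)
-5*m + u(2, 1) = -5*16 + 1/(3 + 1) = -80 + 1/4 = -80 + ¼ = -319/4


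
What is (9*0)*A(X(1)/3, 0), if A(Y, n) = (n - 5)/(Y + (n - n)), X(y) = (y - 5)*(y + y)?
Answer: 0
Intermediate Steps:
X(y) = 2*y*(-5 + y) (X(y) = (-5 + y)*(2*y) = 2*y*(-5 + y))
A(Y, n) = (-5 + n)/Y (A(Y, n) = (-5 + n)/(Y + 0) = (-5 + n)/Y)
(9*0)*A(X(1)/3, 0) = (9*0)*((-5 + 0)/(((2*1*(-5 + 1))/3))) = 0*(-5/((2*1*(-4))*(⅓))) = 0*(-5/(-8*⅓)) = 0*(-5/(-8/3)) = 0*(-3/8*(-5)) = 0*(15/8) = 0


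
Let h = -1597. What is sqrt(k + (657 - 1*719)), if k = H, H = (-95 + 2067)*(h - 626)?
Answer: I*sqrt(4383818) ≈ 2093.8*I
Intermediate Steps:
H = -4383756 (H = (-95 + 2067)*(-1597 - 626) = 1972*(-2223) = -4383756)
k = -4383756
sqrt(k + (657 - 1*719)) = sqrt(-4383756 + (657 - 1*719)) = sqrt(-4383756 + (657 - 719)) = sqrt(-4383756 - 62) = sqrt(-4383818) = I*sqrt(4383818)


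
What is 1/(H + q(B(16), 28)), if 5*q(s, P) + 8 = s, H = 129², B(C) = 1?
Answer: 5/83198 ≈ 6.0098e-5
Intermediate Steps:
H = 16641
q(s, P) = -8/5 + s/5
1/(H + q(B(16), 28)) = 1/(16641 + (-8/5 + (⅕)*1)) = 1/(16641 + (-8/5 + ⅕)) = 1/(16641 - 7/5) = 1/(83198/5) = 5/83198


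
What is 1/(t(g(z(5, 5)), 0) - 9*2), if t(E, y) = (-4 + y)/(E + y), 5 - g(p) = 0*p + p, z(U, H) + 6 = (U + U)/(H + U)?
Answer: -5/92 ≈ -0.054348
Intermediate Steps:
z(U, H) = -6 + 2*U/(H + U) (z(U, H) = -6 + (U + U)/(H + U) = -6 + (2*U)/(H + U) = -6 + 2*U/(H + U))
g(p) = 5 - p (g(p) = 5 - (0*p + p) = 5 - (0 + p) = 5 - p)
t(E, y) = (-4 + y)/(E + y)
1/(t(g(z(5, 5)), 0) - 9*2) = 1/((-4 + 0)/((5 - 2*(-3*5 - 2*5)/(5 + 5)) + 0) - 9*2) = 1/(-4/((5 - 2*(-15 - 10)/10) + 0) - 18) = 1/(-4/((5 - 2*(-25)/10) + 0) - 18) = 1/(-4/((5 - 1*(-5)) + 0) - 18) = 1/(-4/((5 + 5) + 0) - 18) = 1/(-4/(10 + 0) - 18) = 1/(-4/10 - 18) = 1/((1/10)*(-4) - 18) = 1/(-2/5 - 18) = 1/(-92/5) = -5/92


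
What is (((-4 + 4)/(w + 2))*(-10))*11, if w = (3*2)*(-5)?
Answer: 0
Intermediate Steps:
w = -30 (w = 6*(-5) = -30)
(((-4 + 4)/(w + 2))*(-10))*11 = (((-4 + 4)/(-30 + 2))*(-10))*11 = ((0/(-28))*(-10))*11 = ((0*(-1/28))*(-10))*11 = (0*(-10))*11 = 0*11 = 0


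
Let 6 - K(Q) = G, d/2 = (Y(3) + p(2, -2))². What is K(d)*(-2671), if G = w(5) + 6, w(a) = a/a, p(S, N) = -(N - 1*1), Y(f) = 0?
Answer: 2671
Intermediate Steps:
p(S, N) = 1 - N (p(S, N) = -(N - 1) = -(-1 + N) = 1 - N)
w(a) = 1
d = 18 (d = 2*(0 + (1 - 1*(-2)))² = 2*(0 + (1 + 2))² = 2*(0 + 3)² = 2*3² = 2*9 = 18)
G = 7 (G = 1 + 6 = 7)
K(Q) = -1 (K(Q) = 6 - 1*7 = 6 - 7 = -1)
K(d)*(-2671) = -1*(-2671) = 2671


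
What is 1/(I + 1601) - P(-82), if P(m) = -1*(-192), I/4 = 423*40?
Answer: -13301951/69281 ≈ -192.00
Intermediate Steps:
I = 67680 (I = 4*(423*40) = 4*16920 = 67680)
P(m) = 192
1/(I + 1601) - P(-82) = 1/(67680 + 1601) - 1*192 = 1/69281 - 192 = -13301951/69281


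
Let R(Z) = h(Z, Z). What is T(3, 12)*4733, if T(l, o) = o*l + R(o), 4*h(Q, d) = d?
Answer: 184587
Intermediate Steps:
h(Q, d) = d/4
R(Z) = Z/4
T(l, o) = o/4 + l*o (T(l, o) = o*l + o/4 = l*o + o/4 = o/4 + l*o)
T(3, 12)*4733 = (12*(¼ + 3))*4733 = (12*(13/4))*4733 = 39*4733 = 184587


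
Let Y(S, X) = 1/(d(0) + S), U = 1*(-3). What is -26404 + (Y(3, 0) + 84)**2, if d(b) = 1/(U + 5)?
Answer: -945696/49 ≈ -19300.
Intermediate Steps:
U = -3
d(b) = 1/2 (d(b) = 1/(-3 + 5) = 1/2)
Y(S, X) = 1/(1/2 + S)
-26404 + (Y(3, 0) + 84)**2 = -26404 + (2/(1 + 2*3) + 84)**2 = -26404 + (2/(1 + 6) + 84)**2 = -26404 + (2/7 + 84)**2 = -26404 + (590/7)**2 = -26404 + 348100/49 = -945696/49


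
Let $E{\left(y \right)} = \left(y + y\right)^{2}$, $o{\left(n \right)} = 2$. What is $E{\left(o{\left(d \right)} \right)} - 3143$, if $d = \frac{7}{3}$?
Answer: $-3127$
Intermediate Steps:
$d = \frac{7}{3}$ ($d = 7 \cdot \frac{1}{3} = \frac{7}{3} \approx 2.3333$)
$E{\left(y \right)} = 4 y^{2}$ ($E{\left(y \right)} = \left(2 y\right)^{2} = 4 y^{2}$)
$E{\left(o{\left(d \right)} \right)} - 3143 = 4 \cdot 2^{2} - 3143 = 4 \cdot 4 - 3143 = 16 - 3143 = -3127$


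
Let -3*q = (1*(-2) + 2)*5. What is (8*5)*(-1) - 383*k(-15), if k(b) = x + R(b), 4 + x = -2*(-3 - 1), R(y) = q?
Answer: -1572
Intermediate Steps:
q = 0 (q = -(1*(-2) + 2)*5/3 = -(-2 + 2)*5/3 = -0*5 = -⅓*0 = 0)
R(y) = 0
x = 4 (x = -4 - 2*(-3 - 1) = -4 - 2*(-4) = -4 + 8 = 4)
k(b) = 4 (k(b) = 4 + 0 = 4)
(8*5)*(-1) - 383*k(-15) = (8*5)*(-1) - 383*4 = 40*(-1) - 1532 = -40 - 1532 = -1572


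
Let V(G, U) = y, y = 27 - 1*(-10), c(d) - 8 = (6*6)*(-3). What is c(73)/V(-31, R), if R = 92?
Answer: -100/37 ≈ -2.7027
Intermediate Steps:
c(d) = -100 (c(d) = 8 + (6*6)*(-3) = 8 + 36*(-3) = 8 - 108 = -100)
y = 37 (y = 27 + 10 = 37)
V(G, U) = 37
c(73)/V(-31, R) = -100/37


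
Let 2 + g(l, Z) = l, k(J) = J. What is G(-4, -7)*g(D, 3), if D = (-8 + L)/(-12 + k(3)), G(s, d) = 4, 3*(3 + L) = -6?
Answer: -20/9 ≈ -2.2222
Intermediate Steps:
L = -5 (L = -3 + (⅓)*(-6) = -3 - 2 = -5)
D = 13/9 (D = (-8 - 5)/(-12 + 3) = -13/(-9) = -13*(-⅑) = 13/9 ≈ 1.4444)
g(l, Z) = -2 + l
G(-4, -7)*g(D, 3) = 4*(-2 + 13/9) = 4*(-5/9) = -20/9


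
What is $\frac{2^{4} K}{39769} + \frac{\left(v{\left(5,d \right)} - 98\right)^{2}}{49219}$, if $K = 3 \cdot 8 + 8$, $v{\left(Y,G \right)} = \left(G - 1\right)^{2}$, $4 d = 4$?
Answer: $\frac{407141604}{1957390411} \approx 0.208$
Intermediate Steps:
$d = 1$ ($d = \frac{1}{4} \cdot 4 = 1$)
$v{\left(Y,G \right)} = \left(-1 + G\right)^{2}$
$K = 32$ ($K = 24 + 8 = 32$)
$\frac{2^{4} K}{39769} + \frac{\left(v{\left(5,d \right)} - 98\right)^{2}}{49219} = \frac{2^{4} \cdot 32}{39769} + \frac{\left(\left(-1 + 1\right)^{2} - 98\right)^{2}}{49219} = 16 \cdot 32 \cdot \frac{1}{39769} + \left(0^{2} - 98\right)^{2} \cdot \frac{1}{49219} = 512 \cdot \frac{1}{39769} + \left(0 - 98\right)^{2} \cdot \frac{1}{49219} = \frac{512}{39769} + \left(-98\right)^{2} \cdot \frac{1}{49219} = \frac{512}{39769} + 9604 \cdot \frac{1}{49219} = \frac{512}{39769} + \frac{9604}{49219} = \frac{407141604}{1957390411}$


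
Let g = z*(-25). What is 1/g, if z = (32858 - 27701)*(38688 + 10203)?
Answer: -1/6303272175 ≈ -1.5865e-10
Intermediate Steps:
z = 252130887 (z = 5157*48891 = 252130887)
g = -6303272175 (g = 252130887*(-25) = -6303272175)
1/g = 1/(-6303272175) = -1/6303272175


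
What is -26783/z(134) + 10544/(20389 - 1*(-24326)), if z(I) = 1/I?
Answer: -160478636686/44715 ≈ -3.5889e+6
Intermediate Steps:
-26783/z(134) + 10544/(20389 - 1*(-24326)) = -26783/(1/134) + 10544/(20389 - 1*(-24326)) = -26783/1/134 + 10544/(20389 + 24326) = -26783*134 + 10544/44715 = -3588922 + 10544*(1/44715) = -3588922 + 10544/44715 = -160478636686/44715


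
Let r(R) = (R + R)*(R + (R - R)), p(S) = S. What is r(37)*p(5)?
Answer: 13690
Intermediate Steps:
r(R) = 2*R² (r(R) = (2*R)*(R + 0) = (2*R)*R = 2*R²)
r(37)*p(5) = (2*37²)*5 = (2*1369)*5 = 2738*5 = 13690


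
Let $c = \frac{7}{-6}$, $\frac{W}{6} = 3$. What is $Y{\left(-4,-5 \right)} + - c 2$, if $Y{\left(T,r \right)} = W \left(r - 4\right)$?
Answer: $- \frac{479}{3} \approx -159.67$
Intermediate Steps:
$W = 18$ ($W = 6 \cdot 3 = 18$)
$Y{\left(T,r \right)} = -72 + 18 r$ ($Y{\left(T,r \right)} = 18 \left(r - 4\right) = 18 \left(-4 + r\right) = -72 + 18 r$)
$c = - \frac{7}{6}$ ($c = 7 \left(- \frac{1}{6}\right) = - \frac{7}{6} \approx -1.1667$)
$Y{\left(-4,-5 \right)} + - c 2 = \left(-72 + 18 \left(-5\right)\right) + \left(-1\right) \left(- \frac{7}{6}\right) 2 = \left(-72 - 90\right) + \frac{7}{6} \cdot 2 = -162 + \frac{7}{3} = - \frac{479}{3}$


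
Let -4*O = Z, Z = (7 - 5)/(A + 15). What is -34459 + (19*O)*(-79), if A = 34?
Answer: -3375481/98 ≈ -34444.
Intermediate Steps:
Z = 2/49 (Z = (7 - 5)/(34 + 15) = 2/49 ≈ 0.040816)
O = -1/98 (O = -¼*2/49 = -1/98 ≈ -0.010204)
-34459 + (19*O)*(-79) = -34459 + (19*(-1/98))*(-79) = -34459 - 19/98*(-79) = -34459 + 1501/98 = -3375481/98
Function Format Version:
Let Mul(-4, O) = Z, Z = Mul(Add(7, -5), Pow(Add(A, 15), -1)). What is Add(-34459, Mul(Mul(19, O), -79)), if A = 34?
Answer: Rational(-3375481, 98) ≈ -34444.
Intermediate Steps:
Z = Rational(2, 49) (Z = Mul(Add(7, -5), Pow(Add(34, 15), -1)) = Mul(2, Pow(49, -1)) = Mul(2, Rational(1, 49)) = Rational(2, 49) ≈ 0.040816)
O = Rational(-1, 98) (O = Mul(Rational(-1, 4), Rational(2, 49)) = Rational(-1, 98) ≈ -0.010204)
Add(-34459, Mul(Mul(19, O), -79)) = Add(-34459, Mul(Mul(19, Rational(-1, 98)), -79)) = Add(-34459, Mul(Rational(-19, 98), -79)) = Add(-34459, Rational(1501, 98)) = Rational(-3375481, 98)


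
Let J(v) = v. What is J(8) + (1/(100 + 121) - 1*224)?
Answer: -47735/221 ≈ -216.00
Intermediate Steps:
J(8) + (1/(100 + 121) - 1*224) = 8 + (1/(100 + 121) - 1*224) = 8 + (1/221 - 224) = 8 - 49503/221 = -47735/221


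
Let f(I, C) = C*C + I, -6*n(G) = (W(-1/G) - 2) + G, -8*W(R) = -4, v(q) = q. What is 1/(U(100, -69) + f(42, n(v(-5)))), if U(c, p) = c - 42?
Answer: 144/14569 ≈ 0.0098840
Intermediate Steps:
W(R) = ½ (W(R) = -⅛*(-4) = ½)
U(c, p) = -42 + c
n(G) = ¼ - G/6 (n(G) = -((½ - 2) + G)/6 = -(-3/2 + G)/6 = ¼ - G/6)
f(I, C) = I + C² (f(I, C) = C² + I = I + C²)
1/(U(100, -69) + f(42, n(v(-5)))) = 1/((-42 + 100) + (42 + (¼ - ⅙*(-5))²)) = 1/(58 + (42 + (¼ + ⅚)²)) = 1/(58 + (42 + (13/12)²)) = 1/(58 + (42 + 169/144)) = 1/(58 + 6217/144) = 1/(14569/144) = 144/14569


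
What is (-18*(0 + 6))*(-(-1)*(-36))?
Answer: 3888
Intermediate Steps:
(-18*(0 + 6))*(-(-1)*(-36)) = (-18*6)*(-1*36) = -6*18*(-36) = -108*(-36) = 3888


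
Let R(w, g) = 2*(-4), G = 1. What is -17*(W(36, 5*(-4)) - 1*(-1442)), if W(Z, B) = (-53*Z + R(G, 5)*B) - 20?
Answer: 5542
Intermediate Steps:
R(w, g) = -8
W(Z, B) = -20 - 53*Z - 8*B (W(Z, B) = (-53*Z - 8*B) - 20 = -20 - 53*Z - 8*B)
-17*(W(36, 5*(-4)) - 1*(-1442)) = -17*((-20 - 53*36 - 40*(-4)) - 1*(-1442)) = -17*((-20 - 1908 - 8*(-20)) + 1442) = -17*((-20 - 1908 + 160) + 1442) = -17*(-1768 + 1442) = -17*(-326) = 5542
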